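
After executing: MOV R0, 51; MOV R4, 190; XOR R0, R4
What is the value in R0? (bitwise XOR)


Register state trace:
  MOV R0, 51  → R0 = 51 (0b00110011)
  MOV R4, 190  → R4 = 190 (0b10111110)
  XOR R0, R4  → R0 = 51 XOR 190 = 141 (0b10001101)
Final: R0 = 141

141


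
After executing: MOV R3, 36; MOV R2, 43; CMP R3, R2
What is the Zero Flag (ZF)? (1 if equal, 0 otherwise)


Register state trace:
  MOV R3, 36  → R3 = 36
  MOV R2, 43  → R2 = 43
  CMP R3, R2  → computes 36 - 43 = -7
  Result is nonzero, so values are not equal
ZF = 0

0


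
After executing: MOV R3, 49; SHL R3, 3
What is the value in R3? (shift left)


Register state trace:
  MOV R3, 49  → R3 = 49
  SHL R3, 3  → R3 = 49 << 3 = 49 * 2^3 = 392
Final: R3 = 392

392


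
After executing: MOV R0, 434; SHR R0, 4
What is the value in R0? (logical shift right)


Register state trace:
  MOV R0, 434  → R0 = 434
  SHR R0, 4  → R0 = 434 >> 4 = 434 // 2^4 = 27
Final: R0 = 27

27


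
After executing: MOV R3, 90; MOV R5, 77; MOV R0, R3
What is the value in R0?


Register state trace:
  MOV R3, 90  → R3 = 90
  MOV R5, 77  → R5 = 77
  MOV R0, R3  → R0 = 90
Final: R0 = 90

90


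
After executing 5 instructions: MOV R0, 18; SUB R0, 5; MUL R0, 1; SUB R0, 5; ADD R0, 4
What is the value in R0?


Register state trace:
  MOV R0, 18  → R0 = 18
  SUB R0, 5  → R0 = 18 - 5 = 13
  MUL R0, 1  → R0 = 13 * 1 = 13
  SUB R0, 5  → R0 = 13 - 5 = 8
  ADD R0, 4  → R0 = 8 + 4 = 12
Final: R0 = 12

12


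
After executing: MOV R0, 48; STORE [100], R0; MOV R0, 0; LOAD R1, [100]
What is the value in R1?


Register and memory trace:
  MOV R0, 48  → R0 = 48
  STORE [100], R0  → mem[100] = 48
  MOV R0, 0  → R0 = 0
  LOAD R1, [100]  → R1 = mem[100] = 48
Final: R1 = 48

48


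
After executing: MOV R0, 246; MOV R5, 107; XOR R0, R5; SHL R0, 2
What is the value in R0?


Register state trace:
  MOV R0, 246  → R0 = 246 (0b11110110)
  MOV R5, 107  → R5 = 107 (0b01101011)
  XOR R0, R5  → R0 = 246 XOR 107 = 157 (0b10011101)
  SHL R0, 2  → R0 = 157 << 2 = 628
Final: R0 = 628

628


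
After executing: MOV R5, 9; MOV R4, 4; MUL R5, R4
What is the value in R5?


Register state trace:
  MOV R5, 9  → R5 = 9
  MOV R4, 4  → R4 = 4
  MUL R5, R4  → R5 = 9 * 4 = 36
Final: R5 = 36

36


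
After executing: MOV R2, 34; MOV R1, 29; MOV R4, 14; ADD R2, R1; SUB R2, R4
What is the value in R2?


Register state trace:
  MOV R2, 34  → R2 = 34
  MOV R1, 29  → R1 = 29
  MOV R4, 14  → R4 = 14
  ADD R2, R1  → R2 = 34 + 29 = 63
  SUB R2, R4  → R2 = 63 - 14 = 49
Final: R2 = 49

49


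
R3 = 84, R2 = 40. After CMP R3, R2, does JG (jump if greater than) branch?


Trace:
  R3 = 84, R2 = 40
  CMP R3, R2  → compares 84 vs 40
  JG checks: is 84 greater than 40?
  84 > 40, so condition is true
Branch taken: Yes

Yes


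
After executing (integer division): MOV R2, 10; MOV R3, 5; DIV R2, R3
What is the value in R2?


Register state trace:
  MOV R2, 10  → R2 = 10
  MOV R3, 5  → R3 = 5
  DIV R2, R3  → R2 = 10 // 5 = 2
Final: R2 = 2

2


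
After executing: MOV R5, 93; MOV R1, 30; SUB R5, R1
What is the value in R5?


Register state trace:
  MOV R5, 93  → R5 = 93
  MOV R1, 30  → R1 = 30
  SUB R5, R1  → R5 = 93 - 30 = 63
Final: R5 = 63

63


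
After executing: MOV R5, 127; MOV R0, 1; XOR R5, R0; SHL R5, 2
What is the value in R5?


Register state trace:
  MOV R5, 127  → R5 = 127 (0b01111111)
  MOV R0, 1  → R0 = 1 (0b00000001)
  XOR R5, R0  → R5 = 127 XOR 1 = 126 (0b01111110)
  SHL R5, 2  → R5 = 126 << 2 = 504
Final: R5 = 504

504


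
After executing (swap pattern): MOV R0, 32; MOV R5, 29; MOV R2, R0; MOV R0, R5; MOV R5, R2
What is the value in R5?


Register state trace (swap pattern):
  MOV R0, 32  → R0 = 32
  MOV R5, 29  → R5 = 29
  MOV R2, R0  → R2 = 32  (save R0)
  MOV R0, R5  → R0 = 29  (R0 gets R5's value)
  MOV R5, R2  → R5 = 32  (R5 gets saved value)
Final: R5 = 32

32


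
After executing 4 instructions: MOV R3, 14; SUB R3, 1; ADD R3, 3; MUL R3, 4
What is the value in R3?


Register state trace:
  MOV R3, 14  → R3 = 14
  SUB R3, 1  → R3 = 14 - 1 = 13
  ADD R3, 3  → R3 = 13 + 3 = 16
  MUL R3, 4  → R3 = 16 * 4 = 64
Final: R3 = 64

64


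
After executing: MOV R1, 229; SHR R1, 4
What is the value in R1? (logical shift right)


Register state trace:
  MOV R1, 229  → R1 = 229
  SHR R1, 4  → R1 = 229 >> 4 = 229 // 2^4 = 14
Final: R1 = 14

14


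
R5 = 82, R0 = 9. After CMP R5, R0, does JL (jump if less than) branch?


Trace:
  R5 = 82, R0 = 9
  CMP R5, R0  → compares 82 vs 9
  JL checks: is 82 less than 9?
  82 > 9, so condition is false
Branch taken: No

No


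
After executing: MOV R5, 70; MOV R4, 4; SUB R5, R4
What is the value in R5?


Register state trace:
  MOV R5, 70  → R5 = 70
  MOV R4, 4  → R4 = 4
  SUB R5, R4  → R5 = 70 - 4 = 66
Final: R5 = 66

66


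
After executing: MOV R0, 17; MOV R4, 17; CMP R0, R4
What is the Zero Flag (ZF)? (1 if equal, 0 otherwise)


Register state trace:
  MOV R0, 17  → R0 = 17
  MOV R4, 17  → R4 = 17
  CMP R0, R4  → computes 17 - 17 = 0
  Result is zero, so values are equal
ZF = 1

1


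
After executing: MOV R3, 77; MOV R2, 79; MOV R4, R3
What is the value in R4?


Register state trace:
  MOV R3, 77  → R3 = 77
  MOV R2, 79  → R2 = 79
  MOV R4, R3  → R4 = 77
Final: R4 = 77

77


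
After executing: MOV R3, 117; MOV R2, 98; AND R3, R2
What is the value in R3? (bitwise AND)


Register state trace:
  MOV R3, 117  → R3 = 117 (0b01110101)
  MOV R2, 98  → R2 = 98 (0b01100010)
  AND R3, R2  → R3 = 117 AND 98 = 96 (0b01100000)
Final: R3 = 96

96


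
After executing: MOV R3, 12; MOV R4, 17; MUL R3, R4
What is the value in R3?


Register state trace:
  MOV R3, 12  → R3 = 12
  MOV R4, 17  → R4 = 17
  MUL R3, R4  → R3 = 12 * 17 = 204
Final: R3 = 204

204


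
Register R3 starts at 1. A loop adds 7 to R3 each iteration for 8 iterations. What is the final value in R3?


Starting value: R3 = 1
  Iter 1: R3 = 1 + 7 = 8
  Iter 2: R3 = 8 + 7 = 15
  Iter 3: R3 = 15 + 7 = 22
  Iter 4: R3 = 22 + 7 = 29
  Iter 5: R3 = 29 + 7 = 36
  Iter 6: R3 = 36 + 7 = 43
  Iter 7: R3 = 43 + 7 = 50
  Iter 8: R3 = 50 + 7 = 57
Final: R3 = 57

57


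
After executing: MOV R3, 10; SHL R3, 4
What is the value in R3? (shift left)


Register state trace:
  MOV R3, 10  → R3 = 10
  SHL R3, 4  → R3 = 10 << 4 = 10 * 2^4 = 160
Final: R3 = 160

160


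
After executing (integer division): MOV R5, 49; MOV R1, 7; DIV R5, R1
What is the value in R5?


Register state trace:
  MOV R5, 49  → R5 = 49
  MOV R1, 7  → R1 = 7
  DIV R5, R1  → R5 = 49 // 7 = 7
Final: R5 = 7

7


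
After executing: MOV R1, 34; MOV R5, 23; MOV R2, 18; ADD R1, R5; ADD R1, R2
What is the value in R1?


Register state trace:
  MOV R1, 34  → R1 = 34
  MOV R5, 23  → R5 = 23
  MOV R2, 18  → R2 = 18
  ADD R1, R5  → R1 = 34 + 23 = 57
  ADD R1, R2  → R1 = 57 + 18 = 75
Final: R1 = 75

75


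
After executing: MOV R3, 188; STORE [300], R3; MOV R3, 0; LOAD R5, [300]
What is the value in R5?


Register and memory trace:
  MOV R3, 188  → R3 = 188
  STORE [300], R3  → mem[300] = 188
  MOV R3, 0  → R3 = 0
  LOAD R5, [300]  → R5 = mem[300] = 188
Final: R5 = 188

188


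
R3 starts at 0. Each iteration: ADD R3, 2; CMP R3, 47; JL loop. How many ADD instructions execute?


Loop trace (R3 starts at 0, target 47, step 2):
  ADD #1: R3 = 0 + 2 = 2  → 2 < 47, loop
  ADD #2: R3 = 2 + 2 = 4  → 4 < 47, loop
  ADD #3: R3 = 4 + 2 = 6  → 6 < 47, loop
  ADD #4: R3 = 6 + 2 = 8  → 8 < 47, loop
  ADD #5: R3 = 8 + 2 = 10  → 10 < 47, loop
  ADD #6: R3 = 10 + 2 = 12  → 12 < 47, loop
  ADD #7: R3 = 12 + 2 = 14  → 14 < 47, loop
  ADD #8: R3 = 14 + 2 = 16  → 16 < 47, loop
  ADD #9: R3 = 16 + 2 = 18  → 18 < 47, loop
  ADD #10: R3 = 18 + 2 = 20  → 20 < 47, loop
  ADD #11: R3 = 20 + 2 = 22  → 22 < 47, loop
  ADD #12: R3 = 22 + 2 = 24  → 24 < 47, loop
  ADD #13: R3 = 24 + 2 = 26  → 26 < 47, loop
  ADD #14: R3 = 26 + 2 = 28  → 28 < 47, loop
  ADD #15: R3 = 28 + 2 = 30  → 30 < 47, loop
  ADD #16: R3 = 30 + 2 = 32  → 32 < 47, loop
  ADD #17: R3 = 32 + 2 = 34  → 34 < 47, loop
  ADD #18: R3 = 34 + 2 = 36  → 36 < 47, loop
  ADD #19: R3 = 36 + 2 = 38  → 38 < 47, loop
  ADD #20: R3 = 38 + 2 = 40  → 40 < 47, loop
  ADD #21: R3 = 40 + 2 = 42  → 42 < 47, loop
  ADD #22: R3 = 42 + 2 = 44  → 44 < 47, loop
  ADD #23: R3 = 44 + 2 = 46  → 46 < 47, loop
  ADD #24: R3 = 46 + 2 = 48  → 48 >= 47, exit
Total ADD instructions: 24

24


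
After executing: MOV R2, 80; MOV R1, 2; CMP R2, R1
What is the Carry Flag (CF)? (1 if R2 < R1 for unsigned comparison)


Register state trace:
  MOV R2, 80  → R2 = 80
  MOV R1, 2  → R1 = 2
  CMP R2, R1  → unsigned 80 - 2: no borrow
  80 >= 2, so CF = 0
CF = 0

0


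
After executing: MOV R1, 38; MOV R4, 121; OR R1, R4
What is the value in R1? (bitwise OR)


Register state trace:
  MOV R1, 38  → R1 = 38 (0b00100110)
  MOV R4, 121  → R4 = 121 (0b01111001)
  OR R1, R4   → R1 = 38 OR 121 = 127 (0b01111111)
Final: R1 = 127

127


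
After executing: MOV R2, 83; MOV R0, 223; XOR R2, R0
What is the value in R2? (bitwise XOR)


Register state trace:
  MOV R2, 83  → R2 = 83 (0b01010011)
  MOV R0, 223  → R0 = 223 (0b11011111)
  XOR R2, R0  → R2 = 83 XOR 223 = 140 (0b10001100)
Final: R2 = 140

140


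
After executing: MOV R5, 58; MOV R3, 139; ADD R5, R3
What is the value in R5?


Register state trace:
  MOV R5, 58  → R5 = 58
  MOV R3, 139  → R3 = 139
  ADD R5, R3  → R5 = 58 + 139 = 197
Final: R5 = 197

197


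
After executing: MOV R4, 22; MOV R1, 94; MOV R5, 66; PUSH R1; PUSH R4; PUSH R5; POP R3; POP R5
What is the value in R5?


Stack trace (top is rightmost):
  MOV R4, 22  → R4 = 22
  MOV R1, 94  → R1 = 94
  MOV R5, 66  → R5 = 66
  PUSH R1  → stack: [94]
  PUSH R4  → stack: [94, 22]
  PUSH R5  → stack: [94, 22, 66]
  POP R3  → R3 = 66, stack: [94, 22]
  POP R5  → R5 = 22, stack: [94]
Final: R5 = 22

22


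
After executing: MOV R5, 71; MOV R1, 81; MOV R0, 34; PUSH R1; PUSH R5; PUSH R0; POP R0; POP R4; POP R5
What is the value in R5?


Stack trace (top is rightmost):
  MOV R5, 71  → R5 = 71
  MOV R1, 81  → R1 = 81
  MOV R0, 34  → R0 = 34
  PUSH R1  → stack: [81]
  PUSH R5  → stack: [81, 71]
  PUSH R0  → stack: [81, 71, 34]
  POP R0  → R0 = 34, stack: [81, 71]
  POP R4  → R4 = 71, stack: [81]
  POP R5  → R5 = 81, stack: []
Final: R5 = 81

81


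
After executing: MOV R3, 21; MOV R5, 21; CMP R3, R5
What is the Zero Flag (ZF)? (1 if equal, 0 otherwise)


Register state trace:
  MOV R3, 21  → R3 = 21
  MOV R5, 21  → R5 = 21
  CMP R3, R5  → computes 21 - 21 = 0
  Result is zero, so values are equal
ZF = 1

1


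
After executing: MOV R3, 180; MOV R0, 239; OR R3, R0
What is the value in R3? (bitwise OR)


Register state trace:
  MOV R3, 180  → R3 = 180 (0b10110100)
  MOV R0, 239  → R0 = 239 (0b11101111)
  OR R3, R0   → R3 = 180 OR 239 = 255 (0b11111111)
Final: R3 = 255

255


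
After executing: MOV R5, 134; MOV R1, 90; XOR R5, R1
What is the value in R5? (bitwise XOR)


Register state trace:
  MOV R5, 134  → R5 = 134 (0b10000110)
  MOV R1, 90  → R1 = 90 (0b01011010)
  XOR R5, R1  → R5 = 134 XOR 90 = 220 (0b11011100)
Final: R5 = 220

220


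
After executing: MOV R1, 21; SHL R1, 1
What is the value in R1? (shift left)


Register state trace:
  MOV R1, 21  → R1 = 21
  SHL R1, 1  → R1 = 21 << 1 = 21 * 2^1 = 42
Final: R1 = 42

42


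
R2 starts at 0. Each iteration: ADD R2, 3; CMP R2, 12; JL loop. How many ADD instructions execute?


Loop trace (R2 starts at 0, target 12, step 3):
  ADD #1: R2 = 0 + 3 = 3  → 3 < 12, loop
  ADD #2: R2 = 3 + 3 = 6  → 6 < 12, loop
  ADD #3: R2 = 6 + 3 = 9  → 9 < 12, loop
  ADD #4: R2 = 9 + 3 = 12  → 12 >= 12, exit
Total ADD instructions: 4

4


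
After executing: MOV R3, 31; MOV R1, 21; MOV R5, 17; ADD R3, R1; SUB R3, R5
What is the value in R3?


Register state trace:
  MOV R3, 31  → R3 = 31
  MOV R1, 21  → R1 = 21
  MOV R5, 17  → R5 = 17
  ADD R3, R1  → R3 = 31 + 21 = 52
  SUB R3, R5  → R3 = 52 - 17 = 35
Final: R3 = 35

35


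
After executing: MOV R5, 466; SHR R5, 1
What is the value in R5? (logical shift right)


Register state trace:
  MOV R5, 466  → R5 = 466
  SHR R5, 1  → R5 = 466 >> 1 = 466 // 2^1 = 233
Final: R5 = 233

233


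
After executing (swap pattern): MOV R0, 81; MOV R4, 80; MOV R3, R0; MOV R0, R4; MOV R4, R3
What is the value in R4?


Register state trace (swap pattern):
  MOV R0, 81  → R0 = 81
  MOV R4, 80  → R4 = 80
  MOV R3, R0  → R3 = 81  (save R0)
  MOV R0, R4  → R0 = 80  (R0 gets R4's value)
  MOV R4, R3  → R4 = 81  (R4 gets saved value)
Final: R4 = 81

81


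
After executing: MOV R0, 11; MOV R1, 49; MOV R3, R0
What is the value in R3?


Register state trace:
  MOV R0, 11  → R0 = 11
  MOV R1, 49  → R1 = 49
  MOV R3, R0  → R3 = 11
Final: R3 = 11

11


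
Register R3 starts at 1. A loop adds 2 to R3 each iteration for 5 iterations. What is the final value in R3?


Starting value: R3 = 1
  Iter 1: R3 = 1 + 2 = 3
  Iter 2: R3 = 3 + 2 = 5
  Iter 3: R3 = 5 + 2 = 7
  Iter 4: R3 = 7 + 2 = 9
  Iter 5: R3 = 9 + 2 = 11
Final: R3 = 11

11


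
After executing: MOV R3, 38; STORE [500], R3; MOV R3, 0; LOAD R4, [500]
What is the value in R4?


Register and memory trace:
  MOV R3, 38  → R3 = 38
  STORE [500], R3  → mem[500] = 38
  MOV R3, 0  → R3 = 0
  LOAD R4, [500]  → R4 = mem[500] = 38
Final: R4 = 38

38


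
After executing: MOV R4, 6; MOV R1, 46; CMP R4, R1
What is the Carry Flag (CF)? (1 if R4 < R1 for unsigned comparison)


Register state trace:
  MOV R4, 6  → R4 = 6
  MOV R1, 46  → R1 = 46
  CMP R4, R1  → unsigned 6 - 46: borrow occurs
  6 < 46, so CF = 1
CF = 1

1


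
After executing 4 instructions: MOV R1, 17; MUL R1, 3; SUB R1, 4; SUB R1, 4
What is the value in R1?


Register state trace:
  MOV R1, 17  → R1 = 17
  MUL R1, 3  → R1 = 17 * 3 = 51
  SUB R1, 4  → R1 = 51 - 4 = 47
  SUB R1, 4  → R1 = 47 - 4 = 43
Final: R1 = 43

43


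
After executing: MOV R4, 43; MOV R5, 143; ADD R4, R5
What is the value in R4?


Register state trace:
  MOV R4, 43  → R4 = 43
  MOV R5, 143  → R5 = 143
  ADD R4, R5  → R4 = 43 + 143 = 186
Final: R4 = 186

186


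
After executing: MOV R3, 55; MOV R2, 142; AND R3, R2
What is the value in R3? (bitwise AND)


Register state trace:
  MOV R3, 55  → R3 = 55 (0b00110111)
  MOV R2, 142  → R2 = 142 (0b10001110)
  AND R3, R2  → R3 = 55 AND 142 = 6 (0b00000110)
Final: R3 = 6

6


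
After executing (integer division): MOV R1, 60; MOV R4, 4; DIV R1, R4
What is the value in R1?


Register state trace:
  MOV R1, 60  → R1 = 60
  MOV R4, 4  → R4 = 4
  DIV R1, R4  → R1 = 60 // 4 = 15
Final: R1 = 15

15


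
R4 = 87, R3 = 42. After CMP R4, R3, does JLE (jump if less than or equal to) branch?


Trace:
  R4 = 87, R3 = 42
  CMP R4, R3  → compares 87 vs 42
  JLE checks: is 87 less than or equal to 42?
  87 > 42, so condition is false
Branch taken: No

No


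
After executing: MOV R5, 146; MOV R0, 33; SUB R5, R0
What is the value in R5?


Register state trace:
  MOV R5, 146  → R5 = 146
  MOV R0, 33  → R0 = 33
  SUB R5, R0  → R5 = 146 - 33 = 113
Final: R5 = 113

113


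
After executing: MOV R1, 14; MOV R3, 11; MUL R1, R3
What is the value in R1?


Register state trace:
  MOV R1, 14  → R1 = 14
  MOV R3, 11  → R3 = 11
  MUL R1, R3  → R1 = 14 * 11 = 154
Final: R1 = 154

154


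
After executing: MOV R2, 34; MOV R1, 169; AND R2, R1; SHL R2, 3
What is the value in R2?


Register state trace:
  MOV R2, 34  → R2 = 34 (0b00100010)
  MOV R1, 169  → R1 = 169 (0b10101001)
  AND R2, R1  → R2 = 34 AND 169 = 32 (0b00100000)
  SHL R2, 3  → R2 = 32 << 3 = 256
Final: R2 = 256

256


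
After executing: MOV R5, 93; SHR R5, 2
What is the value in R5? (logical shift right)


Register state trace:
  MOV R5, 93  → R5 = 93
  SHR R5, 2  → R5 = 93 >> 2 = 93 // 2^2 = 23
Final: R5 = 23

23


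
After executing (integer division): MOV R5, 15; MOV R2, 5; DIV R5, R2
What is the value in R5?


Register state trace:
  MOV R5, 15  → R5 = 15
  MOV R2, 5  → R2 = 5
  DIV R5, R2  → R5 = 15 // 5 = 3
Final: R5 = 3

3


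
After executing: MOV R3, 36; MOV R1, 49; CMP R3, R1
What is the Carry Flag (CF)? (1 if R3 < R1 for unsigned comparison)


Register state trace:
  MOV R3, 36  → R3 = 36
  MOV R1, 49  → R1 = 49
  CMP R3, R1  → unsigned 36 - 49: borrow occurs
  36 < 49, so CF = 1
CF = 1

1


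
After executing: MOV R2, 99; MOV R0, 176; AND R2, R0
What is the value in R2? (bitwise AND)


Register state trace:
  MOV R2, 99  → R2 = 99 (0b01100011)
  MOV R0, 176  → R0 = 176 (0b10110000)
  AND R2, R0  → R2 = 99 AND 176 = 32 (0b00100000)
Final: R2 = 32

32


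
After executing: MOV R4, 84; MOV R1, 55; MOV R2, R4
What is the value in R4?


Register state trace:
  MOV R4, 84  → R4 = 84
  MOV R1, 55  → R1 = 55
  MOV R2, R4  → R2 = 84
Final: R4 = 84

84


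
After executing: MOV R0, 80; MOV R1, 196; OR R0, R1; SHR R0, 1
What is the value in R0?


Register state trace:
  MOV R0, 80  → R0 = 80 (0b01010000)
  MOV R1, 196  → R1 = 196 (0b11000100)
  OR R0, R1  → R0 = 80 OR 196 = 212 (0b11010100)
  SHR R0, 1  → R0 = 212 >> 1 = 106
Final: R0 = 106

106


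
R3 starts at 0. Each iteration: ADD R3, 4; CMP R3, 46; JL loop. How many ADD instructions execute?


Loop trace (R3 starts at 0, target 46, step 4):
  ADD #1: R3 = 0 + 4 = 4  → 4 < 46, loop
  ADD #2: R3 = 4 + 4 = 8  → 8 < 46, loop
  ADD #3: R3 = 8 + 4 = 12  → 12 < 46, loop
  ADD #4: R3 = 12 + 4 = 16  → 16 < 46, loop
  ADD #5: R3 = 16 + 4 = 20  → 20 < 46, loop
  ADD #6: R3 = 20 + 4 = 24  → 24 < 46, loop
  ADD #7: R3 = 24 + 4 = 28  → 28 < 46, loop
  ADD #8: R3 = 28 + 4 = 32  → 32 < 46, loop
  ADD #9: R3 = 32 + 4 = 36  → 36 < 46, loop
  ADD #10: R3 = 36 + 4 = 40  → 40 < 46, loop
  ADD #11: R3 = 40 + 4 = 44  → 44 < 46, loop
  ADD #12: R3 = 44 + 4 = 48  → 48 >= 46, exit
Total ADD instructions: 12

12


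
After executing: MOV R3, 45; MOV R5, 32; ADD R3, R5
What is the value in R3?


Register state trace:
  MOV R3, 45  → R3 = 45
  MOV R5, 32  → R5 = 32
  ADD R3, R5  → R3 = 45 + 32 = 77
Final: R3 = 77

77


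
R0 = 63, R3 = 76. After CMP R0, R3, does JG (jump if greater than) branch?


Trace:
  R0 = 63, R3 = 76
  CMP R0, R3  → compares 63 vs 76
  JG checks: is 63 greater than 76?
  63 < 76, so condition is false
Branch taken: No

No


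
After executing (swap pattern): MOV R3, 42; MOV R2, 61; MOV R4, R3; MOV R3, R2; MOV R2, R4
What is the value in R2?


Register state trace (swap pattern):
  MOV R3, 42  → R3 = 42
  MOV R2, 61  → R2 = 61
  MOV R4, R3  → R4 = 42  (save R3)
  MOV R3, R2  → R3 = 61  (R3 gets R2's value)
  MOV R2, R4  → R2 = 42  (R2 gets saved value)
Final: R2 = 42

42


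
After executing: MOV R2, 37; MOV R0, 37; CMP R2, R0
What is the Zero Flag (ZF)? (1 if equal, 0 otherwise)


Register state trace:
  MOV R2, 37  → R2 = 37
  MOV R0, 37  → R0 = 37
  CMP R2, R0  → computes 37 - 37 = 0
  Result is zero, so values are equal
ZF = 1

1


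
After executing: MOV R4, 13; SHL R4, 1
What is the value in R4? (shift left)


Register state trace:
  MOV R4, 13  → R4 = 13
  SHL R4, 1  → R4 = 13 << 1 = 13 * 2^1 = 26
Final: R4 = 26

26


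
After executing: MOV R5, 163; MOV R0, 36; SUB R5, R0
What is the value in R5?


Register state trace:
  MOV R5, 163  → R5 = 163
  MOV R0, 36  → R0 = 36
  SUB R5, R0  → R5 = 163 - 36 = 127
Final: R5 = 127

127


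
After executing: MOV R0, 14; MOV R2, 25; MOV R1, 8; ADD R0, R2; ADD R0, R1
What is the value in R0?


Register state trace:
  MOV R0, 14  → R0 = 14
  MOV R2, 25  → R2 = 25
  MOV R1, 8  → R1 = 8
  ADD R0, R2  → R0 = 14 + 25 = 39
  ADD R0, R1  → R0 = 39 + 8 = 47
Final: R0 = 47

47


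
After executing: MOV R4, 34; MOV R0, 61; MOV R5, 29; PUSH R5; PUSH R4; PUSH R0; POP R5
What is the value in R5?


Stack trace (top is rightmost):
  MOV R4, 34  → R4 = 34
  MOV R0, 61  → R0 = 61
  MOV R5, 29  → R5 = 29
  PUSH R5  → stack: [29]
  PUSH R4  → stack: [29, 34]
  PUSH R0  → stack: [29, 34, 61]
  POP R5  → R5 = 61, stack: [29, 34]
Final: R5 = 61

61


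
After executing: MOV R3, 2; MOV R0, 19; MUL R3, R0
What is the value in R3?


Register state trace:
  MOV R3, 2  → R3 = 2
  MOV R0, 19  → R0 = 19
  MUL R3, R0  → R3 = 2 * 19 = 38
Final: R3 = 38

38


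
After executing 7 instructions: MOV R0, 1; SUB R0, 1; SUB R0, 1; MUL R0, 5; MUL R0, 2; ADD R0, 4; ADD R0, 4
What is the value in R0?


Register state trace:
  MOV R0, 1  → R0 = 1
  SUB R0, 1  → R0 = 1 - 1 = 0
  SUB R0, 1  → R0 = 0 - 1 = -1
  MUL R0, 5  → R0 = -1 * 5 = -5
  MUL R0, 2  → R0 = -5 * 2 = -10
  ADD R0, 4  → R0 = -10 + 4 = -6
  ADD R0, 4  → R0 = -6 + 4 = -2
Final: R0 = -2

-2


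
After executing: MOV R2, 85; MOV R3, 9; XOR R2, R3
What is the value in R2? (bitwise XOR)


Register state trace:
  MOV R2, 85  → R2 = 85 (0b01010101)
  MOV R3, 9  → R3 = 9 (0b00001001)
  XOR R2, R3  → R2 = 85 XOR 9 = 92 (0b01011100)
Final: R2 = 92

92


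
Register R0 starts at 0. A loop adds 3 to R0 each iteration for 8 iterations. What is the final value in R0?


Starting value: R0 = 0
  Iter 1: R0 = 0 + 3 = 3
  Iter 2: R0 = 3 + 3 = 6
  Iter 3: R0 = 6 + 3 = 9
  Iter 4: R0 = 9 + 3 = 12
  Iter 5: R0 = 12 + 3 = 15
  Iter 6: R0 = 15 + 3 = 18
  Iter 7: R0 = 18 + 3 = 21
  Iter 8: R0 = 21 + 3 = 24
Final: R0 = 24

24


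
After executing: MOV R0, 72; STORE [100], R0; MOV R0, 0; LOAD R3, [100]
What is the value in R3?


Register and memory trace:
  MOV R0, 72  → R0 = 72
  STORE [100], R0  → mem[100] = 72
  MOV R0, 0  → R0 = 0
  LOAD R3, [100]  → R3 = mem[100] = 72
Final: R3 = 72

72


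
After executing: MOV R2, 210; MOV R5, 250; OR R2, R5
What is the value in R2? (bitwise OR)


Register state trace:
  MOV R2, 210  → R2 = 210 (0b11010010)
  MOV R5, 250  → R5 = 250 (0b11111010)
  OR R2, R5   → R2 = 210 OR 250 = 250 (0b11111010)
Final: R2 = 250

250


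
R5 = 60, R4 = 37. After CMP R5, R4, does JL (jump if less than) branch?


Trace:
  R5 = 60, R4 = 37
  CMP R5, R4  → compares 60 vs 37
  JL checks: is 60 less than 37?
  60 > 37, so condition is false
Branch taken: No

No


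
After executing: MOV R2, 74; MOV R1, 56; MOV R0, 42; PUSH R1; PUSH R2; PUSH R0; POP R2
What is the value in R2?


Stack trace (top is rightmost):
  MOV R2, 74  → R2 = 74
  MOV R1, 56  → R1 = 56
  MOV R0, 42  → R0 = 42
  PUSH R1  → stack: [56]
  PUSH R2  → stack: [56, 74]
  PUSH R0  → stack: [56, 74, 42]
  POP R2  → R2 = 42, stack: [56, 74]
Final: R2 = 42

42


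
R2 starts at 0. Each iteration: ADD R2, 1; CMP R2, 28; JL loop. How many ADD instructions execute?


Loop trace (R2 starts at 0, target 28, step 1):
  ADD #1: R2 = 0 + 1 = 1  → 1 < 28, loop
  ADD #2: R2 = 1 + 1 = 2  → 2 < 28, loop
  ADD #3: R2 = 2 + 1 = 3  → 3 < 28, loop
  ADD #4: R2 = 3 + 1 = 4  → 4 < 28, loop
  ADD #5: R2 = 4 + 1 = 5  → 5 < 28, loop
  ADD #6: R2 = 5 + 1 = 6  → 6 < 28, loop
  ADD #7: R2 = 6 + 1 = 7  → 7 < 28, loop
  ADD #8: R2 = 7 + 1 = 8  → 8 < 28, loop
  ADD #9: R2 = 8 + 1 = 9  → 9 < 28, loop
  ADD #10: R2 = 9 + 1 = 10  → 10 < 28, loop
  ADD #11: R2 = 10 + 1 = 11  → 11 < 28, loop
  ADD #12: R2 = 11 + 1 = 12  → 12 < 28, loop
  ADD #13: R2 = 12 + 1 = 13  → 13 < 28, loop
  ADD #14: R2 = 13 + 1 = 14  → 14 < 28, loop
  ADD #15: R2 = 14 + 1 = 15  → 15 < 28, loop
  ADD #16: R2 = 15 + 1 = 16  → 16 < 28, loop
  ADD #17: R2 = 16 + 1 = 17  → 17 < 28, loop
  ADD #18: R2 = 17 + 1 = 18  → 18 < 28, loop
  ADD #19: R2 = 18 + 1 = 19  → 19 < 28, loop
  ADD #20: R2 = 19 + 1 = 20  → 20 < 28, loop
  ADD #21: R2 = 20 + 1 = 21  → 21 < 28, loop
  ADD #22: R2 = 21 + 1 = 22  → 22 < 28, loop
  ADD #23: R2 = 22 + 1 = 23  → 23 < 28, loop
  ADD #24: R2 = 23 + 1 = 24  → 24 < 28, loop
  ADD #25: R2 = 24 + 1 = 25  → 25 < 28, loop
  ADD #26: R2 = 25 + 1 = 26  → 26 < 28, loop
  ADD #27: R2 = 26 + 1 = 27  → 27 < 28, loop
  ADD #28: R2 = 27 + 1 = 28  → 28 >= 28, exit
Total ADD instructions: 28

28


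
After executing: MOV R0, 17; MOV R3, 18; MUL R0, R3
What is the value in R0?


Register state trace:
  MOV R0, 17  → R0 = 17
  MOV R3, 18  → R3 = 18
  MUL R0, R3  → R0 = 17 * 18 = 306
Final: R0 = 306

306


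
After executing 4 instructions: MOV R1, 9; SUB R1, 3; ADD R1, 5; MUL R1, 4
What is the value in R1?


Register state trace:
  MOV R1, 9  → R1 = 9
  SUB R1, 3  → R1 = 9 - 3 = 6
  ADD R1, 5  → R1 = 6 + 5 = 11
  MUL R1, 4  → R1 = 11 * 4 = 44
Final: R1 = 44

44


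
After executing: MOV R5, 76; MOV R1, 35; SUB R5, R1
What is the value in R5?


Register state trace:
  MOV R5, 76  → R5 = 76
  MOV R1, 35  → R1 = 35
  SUB R5, R1  → R5 = 76 - 35 = 41
Final: R5 = 41

41


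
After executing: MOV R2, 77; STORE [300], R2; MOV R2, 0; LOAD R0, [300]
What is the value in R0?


Register and memory trace:
  MOV R2, 77  → R2 = 77
  STORE [300], R2  → mem[300] = 77
  MOV R2, 0  → R2 = 0
  LOAD R0, [300]  → R0 = mem[300] = 77
Final: R0 = 77

77


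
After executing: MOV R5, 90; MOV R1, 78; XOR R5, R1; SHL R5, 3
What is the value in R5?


Register state trace:
  MOV R5, 90  → R5 = 90 (0b01011010)
  MOV R1, 78  → R1 = 78 (0b01001110)
  XOR R5, R1  → R5 = 90 XOR 78 = 20 (0b00010100)
  SHL R5, 3  → R5 = 20 << 3 = 160
Final: R5 = 160

160


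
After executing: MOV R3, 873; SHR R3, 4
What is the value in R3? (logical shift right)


Register state trace:
  MOV R3, 873  → R3 = 873
  SHR R3, 4  → R3 = 873 >> 4 = 873 // 2^4 = 54
Final: R3 = 54

54


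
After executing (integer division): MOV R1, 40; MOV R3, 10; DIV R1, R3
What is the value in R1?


Register state trace:
  MOV R1, 40  → R1 = 40
  MOV R3, 10  → R3 = 10
  DIV R1, R3  → R1 = 40 // 10 = 4
Final: R1 = 4

4


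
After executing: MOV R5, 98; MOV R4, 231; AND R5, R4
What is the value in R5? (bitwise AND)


Register state trace:
  MOV R5, 98  → R5 = 98 (0b01100010)
  MOV R4, 231  → R4 = 231 (0b11100111)
  AND R5, R4  → R5 = 98 AND 231 = 98 (0b01100010)
Final: R5 = 98

98


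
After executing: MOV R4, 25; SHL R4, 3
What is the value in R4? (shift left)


Register state trace:
  MOV R4, 25  → R4 = 25
  SHL R4, 3  → R4 = 25 << 3 = 25 * 2^3 = 200
Final: R4 = 200

200


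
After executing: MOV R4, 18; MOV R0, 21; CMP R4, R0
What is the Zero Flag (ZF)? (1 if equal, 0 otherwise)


Register state trace:
  MOV R4, 18  → R4 = 18
  MOV R0, 21  → R0 = 21
  CMP R4, R0  → computes 18 - 21 = -3
  Result is nonzero, so values are not equal
ZF = 0

0


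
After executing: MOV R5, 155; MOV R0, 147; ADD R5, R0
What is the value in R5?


Register state trace:
  MOV R5, 155  → R5 = 155
  MOV R0, 147  → R0 = 147
  ADD R5, R0  → R5 = 155 + 147 = 302
Final: R5 = 302

302


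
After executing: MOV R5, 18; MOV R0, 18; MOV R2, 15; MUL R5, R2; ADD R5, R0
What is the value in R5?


Register state trace:
  MOV R5, 18  → R5 = 18
  MOV R0, 18  → R0 = 18
  MOV R2, 15  → R2 = 15
  MUL R5, R2  → R5 = 18 * 15 = 270
  ADD R5, R0  → R5 = 270 + 18 = 288
Final: R5 = 288

288


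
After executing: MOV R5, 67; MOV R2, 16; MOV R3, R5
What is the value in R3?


Register state trace:
  MOV R5, 67  → R5 = 67
  MOV R2, 16  → R2 = 16
  MOV R3, R5  → R3 = 67
Final: R3 = 67

67


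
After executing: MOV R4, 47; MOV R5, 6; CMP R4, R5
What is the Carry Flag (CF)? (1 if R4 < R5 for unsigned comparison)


Register state trace:
  MOV R4, 47  → R4 = 47
  MOV R5, 6  → R5 = 6
  CMP R4, R5  → unsigned 47 - 6: no borrow
  47 >= 6, so CF = 0
CF = 0

0


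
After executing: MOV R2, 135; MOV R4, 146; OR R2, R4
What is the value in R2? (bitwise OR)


Register state trace:
  MOV R2, 135  → R2 = 135 (0b10000111)
  MOV R4, 146  → R4 = 146 (0b10010010)
  OR R2, R4   → R2 = 135 OR 146 = 151 (0b10010111)
Final: R2 = 151

151


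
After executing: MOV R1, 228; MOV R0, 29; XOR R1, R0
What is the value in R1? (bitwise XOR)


Register state trace:
  MOV R1, 228  → R1 = 228 (0b11100100)
  MOV R0, 29  → R0 = 29 (0b00011101)
  XOR R1, R0  → R1 = 228 XOR 29 = 249 (0b11111001)
Final: R1 = 249

249


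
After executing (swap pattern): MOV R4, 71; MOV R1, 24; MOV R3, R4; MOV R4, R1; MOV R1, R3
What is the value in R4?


Register state trace (swap pattern):
  MOV R4, 71  → R4 = 71
  MOV R1, 24  → R1 = 24
  MOV R3, R4  → R3 = 71  (save R4)
  MOV R4, R1  → R4 = 24  (R4 gets R1's value)
  MOV R1, R3  → R1 = 71  (R1 gets saved value)
Final: R4 = 24

24


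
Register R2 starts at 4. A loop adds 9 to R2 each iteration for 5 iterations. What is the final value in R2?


Starting value: R2 = 4
  Iter 1: R2 = 4 + 9 = 13
  Iter 2: R2 = 13 + 9 = 22
  Iter 3: R2 = 22 + 9 = 31
  Iter 4: R2 = 31 + 9 = 40
  Iter 5: R2 = 40 + 9 = 49
Final: R2 = 49

49


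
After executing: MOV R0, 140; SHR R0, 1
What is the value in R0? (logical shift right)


Register state trace:
  MOV R0, 140  → R0 = 140
  SHR R0, 1  → R0 = 140 >> 1 = 140 // 2^1 = 70
Final: R0 = 70

70


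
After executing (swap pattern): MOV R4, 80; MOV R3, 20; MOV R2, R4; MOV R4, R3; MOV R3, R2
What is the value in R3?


Register state trace (swap pattern):
  MOV R4, 80  → R4 = 80
  MOV R3, 20  → R3 = 20
  MOV R2, R4  → R2 = 80  (save R4)
  MOV R4, R3  → R4 = 20  (R4 gets R3's value)
  MOV R3, R2  → R3 = 80  (R3 gets saved value)
Final: R3 = 80

80


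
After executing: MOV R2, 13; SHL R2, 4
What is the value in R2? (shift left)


Register state trace:
  MOV R2, 13  → R2 = 13
  SHL R2, 4  → R2 = 13 << 4 = 13 * 2^4 = 208
Final: R2 = 208

208


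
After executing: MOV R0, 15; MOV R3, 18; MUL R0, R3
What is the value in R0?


Register state trace:
  MOV R0, 15  → R0 = 15
  MOV R3, 18  → R3 = 18
  MUL R0, R3  → R0 = 15 * 18 = 270
Final: R0 = 270

270


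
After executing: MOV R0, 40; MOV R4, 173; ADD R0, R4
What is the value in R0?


Register state trace:
  MOV R0, 40  → R0 = 40
  MOV R4, 173  → R4 = 173
  ADD R0, R4  → R0 = 40 + 173 = 213
Final: R0 = 213

213


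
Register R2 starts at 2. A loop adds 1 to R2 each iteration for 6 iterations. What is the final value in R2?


Starting value: R2 = 2
  Iter 1: R2 = 2 + 1 = 3
  Iter 2: R2 = 3 + 1 = 4
  Iter 3: R2 = 4 + 1 = 5
  Iter 4: R2 = 5 + 1 = 6
  Iter 5: R2 = 6 + 1 = 7
  Iter 6: R2 = 7 + 1 = 8
Final: R2 = 8

8


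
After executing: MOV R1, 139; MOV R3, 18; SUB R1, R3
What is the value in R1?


Register state trace:
  MOV R1, 139  → R1 = 139
  MOV R3, 18  → R3 = 18
  SUB R1, R3  → R1 = 139 - 18 = 121
Final: R1 = 121

121


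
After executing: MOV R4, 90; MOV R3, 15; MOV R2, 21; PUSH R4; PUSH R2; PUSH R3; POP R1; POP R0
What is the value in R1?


Stack trace (top is rightmost):
  MOV R4, 90  → R4 = 90
  MOV R3, 15  → R3 = 15
  MOV R2, 21  → R2 = 21
  PUSH R4  → stack: [90]
  PUSH R2  → stack: [90, 21]
  PUSH R3  → stack: [90, 21, 15]
  POP R1  → R1 = 15, stack: [90, 21]
  POP R0  → R0 = 21, stack: [90]
Final: R1 = 15

15


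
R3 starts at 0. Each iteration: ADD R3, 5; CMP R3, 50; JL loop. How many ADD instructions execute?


Loop trace (R3 starts at 0, target 50, step 5):
  ADD #1: R3 = 0 + 5 = 5  → 5 < 50, loop
  ADD #2: R3 = 5 + 5 = 10  → 10 < 50, loop
  ADD #3: R3 = 10 + 5 = 15  → 15 < 50, loop
  ADD #4: R3 = 15 + 5 = 20  → 20 < 50, loop
  ADD #5: R3 = 20 + 5 = 25  → 25 < 50, loop
  ADD #6: R3 = 25 + 5 = 30  → 30 < 50, loop
  ADD #7: R3 = 30 + 5 = 35  → 35 < 50, loop
  ADD #8: R3 = 35 + 5 = 40  → 40 < 50, loop
  ADD #9: R3 = 40 + 5 = 45  → 45 < 50, loop
  ADD #10: R3 = 45 + 5 = 50  → 50 >= 50, exit
Total ADD instructions: 10

10


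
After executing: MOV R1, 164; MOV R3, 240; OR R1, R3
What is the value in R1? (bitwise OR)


Register state trace:
  MOV R1, 164  → R1 = 164 (0b10100100)
  MOV R3, 240  → R3 = 240 (0b11110000)
  OR R1, R3   → R1 = 164 OR 240 = 244 (0b11110100)
Final: R1 = 244

244


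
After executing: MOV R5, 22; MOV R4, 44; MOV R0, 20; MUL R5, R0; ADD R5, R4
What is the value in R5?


Register state trace:
  MOV R5, 22  → R5 = 22
  MOV R4, 44  → R4 = 44
  MOV R0, 20  → R0 = 20
  MUL R5, R0  → R5 = 22 * 20 = 440
  ADD R5, R4  → R5 = 440 + 44 = 484
Final: R5 = 484

484


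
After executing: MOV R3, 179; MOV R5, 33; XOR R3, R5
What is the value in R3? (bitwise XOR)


Register state trace:
  MOV R3, 179  → R3 = 179 (0b10110011)
  MOV R5, 33  → R5 = 33 (0b00100001)
  XOR R3, R5  → R3 = 179 XOR 33 = 146 (0b10010010)
Final: R3 = 146

146


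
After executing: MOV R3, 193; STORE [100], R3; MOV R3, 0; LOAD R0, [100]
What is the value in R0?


Register and memory trace:
  MOV R3, 193  → R3 = 193
  STORE [100], R3  → mem[100] = 193
  MOV R3, 0  → R3 = 0
  LOAD R0, [100]  → R0 = mem[100] = 193
Final: R0 = 193

193


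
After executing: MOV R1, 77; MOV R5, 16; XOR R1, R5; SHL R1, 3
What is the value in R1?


Register state trace:
  MOV R1, 77  → R1 = 77 (0b01001101)
  MOV R5, 16  → R5 = 16 (0b00010000)
  XOR R1, R5  → R1 = 77 XOR 16 = 93 (0b01011101)
  SHL R1, 3  → R1 = 93 << 3 = 744
Final: R1 = 744

744


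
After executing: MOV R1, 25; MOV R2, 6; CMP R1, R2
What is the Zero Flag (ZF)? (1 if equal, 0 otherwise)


Register state trace:
  MOV R1, 25  → R1 = 25
  MOV R2, 6  → R2 = 6
  CMP R1, R2  → computes 25 - 6 = 19
  Result is nonzero, so values are not equal
ZF = 0

0


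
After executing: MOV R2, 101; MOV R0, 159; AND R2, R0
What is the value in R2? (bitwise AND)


Register state trace:
  MOV R2, 101  → R2 = 101 (0b01100101)
  MOV R0, 159  → R0 = 159 (0b10011111)
  AND R2, R0  → R2 = 101 AND 159 = 5 (0b00000101)
Final: R2 = 5

5


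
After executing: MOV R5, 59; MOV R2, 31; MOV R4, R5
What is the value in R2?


Register state trace:
  MOV R5, 59  → R5 = 59
  MOV R2, 31  → R2 = 31
  MOV R4, R5  → R4 = 59
Final: R2 = 31

31


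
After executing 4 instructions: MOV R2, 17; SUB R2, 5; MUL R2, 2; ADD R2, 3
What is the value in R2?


Register state trace:
  MOV R2, 17  → R2 = 17
  SUB R2, 5  → R2 = 17 - 5 = 12
  MUL R2, 2  → R2 = 12 * 2 = 24
  ADD R2, 3  → R2 = 24 + 3 = 27
Final: R2 = 27

27


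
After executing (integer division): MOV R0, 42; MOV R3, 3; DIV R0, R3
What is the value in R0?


Register state trace:
  MOV R0, 42  → R0 = 42
  MOV R3, 3  → R3 = 3
  DIV R0, R3  → R0 = 42 // 3 = 14
Final: R0 = 14

14


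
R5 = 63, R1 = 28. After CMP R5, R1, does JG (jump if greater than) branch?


Trace:
  R5 = 63, R1 = 28
  CMP R5, R1  → compares 63 vs 28
  JG checks: is 63 greater than 28?
  63 > 28, so condition is true
Branch taken: Yes

Yes


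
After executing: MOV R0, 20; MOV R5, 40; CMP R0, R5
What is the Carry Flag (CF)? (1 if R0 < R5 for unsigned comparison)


Register state trace:
  MOV R0, 20  → R0 = 20
  MOV R5, 40  → R5 = 40
  CMP R0, R5  → unsigned 20 - 40: borrow occurs
  20 < 40, so CF = 1
CF = 1

1


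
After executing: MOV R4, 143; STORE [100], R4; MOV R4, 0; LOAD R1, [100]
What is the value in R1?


Register and memory trace:
  MOV R4, 143  → R4 = 143
  STORE [100], R4  → mem[100] = 143
  MOV R4, 0  → R4 = 0
  LOAD R1, [100]  → R1 = mem[100] = 143
Final: R1 = 143

143


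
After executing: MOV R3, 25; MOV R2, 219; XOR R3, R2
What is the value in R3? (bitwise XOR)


Register state trace:
  MOV R3, 25  → R3 = 25 (0b00011001)
  MOV R2, 219  → R2 = 219 (0b11011011)
  XOR R3, R2  → R3 = 25 XOR 219 = 194 (0b11000010)
Final: R3 = 194

194


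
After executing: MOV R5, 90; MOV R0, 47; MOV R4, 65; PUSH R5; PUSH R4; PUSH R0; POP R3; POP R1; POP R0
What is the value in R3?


Stack trace (top is rightmost):
  MOV R5, 90  → R5 = 90
  MOV R0, 47  → R0 = 47
  MOV R4, 65  → R4 = 65
  PUSH R5  → stack: [90]
  PUSH R4  → stack: [90, 65]
  PUSH R0  → stack: [90, 65, 47]
  POP R3  → R3 = 47, stack: [90, 65]
  POP R1  → R1 = 65, stack: [90]
  POP R0  → R0 = 90, stack: []
Final: R3 = 47

47


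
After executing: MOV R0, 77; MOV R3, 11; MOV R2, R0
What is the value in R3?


Register state trace:
  MOV R0, 77  → R0 = 77
  MOV R3, 11  → R3 = 11
  MOV R2, R0  → R2 = 77
Final: R3 = 11

11


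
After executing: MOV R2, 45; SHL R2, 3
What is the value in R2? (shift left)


Register state trace:
  MOV R2, 45  → R2 = 45
  SHL R2, 3  → R2 = 45 << 3 = 45 * 2^3 = 360
Final: R2 = 360

360


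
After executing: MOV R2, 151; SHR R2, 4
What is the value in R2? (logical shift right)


Register state trace:
  MOV R2, 151  → R2 = 151
  SHR R2, 4  → R2 = 151 >> 4 = 151 // 2^4 = 9
Final: R2 = 9

9


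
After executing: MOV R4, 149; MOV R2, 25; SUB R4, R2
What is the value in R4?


Register state trace:
  MOV R4, 149  → R4 = 149
  MOV R2, 25  → R2 = 25
  SUB R4, R2  → R4 = 149 - 25 = 124
Final: R4 = 124

124


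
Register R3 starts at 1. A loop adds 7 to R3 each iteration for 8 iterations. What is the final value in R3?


Starting value: R3 = 1
  Iter 1: R3 = 1 + 7 = 8
  Iter 2: R3 = 8 + 7 = 15
  Iter 3: R3 = 15 + 7 = 22
  Iter 4: R3 = 22 + 7 = 29
  Iter 5: R3 = 29 + 7 = 36
  Iter 6: R3 = 36 + 7 = 43
  Iter 7: R3 = 43 + 7 = 50
  Iter 8: R3 = 50 + 7 = 57
Final: R3 = 57

57


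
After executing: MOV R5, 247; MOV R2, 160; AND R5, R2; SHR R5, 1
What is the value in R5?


Register state trace:
  MOV R5, 247  → R5 = 247 (0b11110111)
  MOV R2, 160  → R2 = 160 (0b10100000)
  AND R5, R2  → R5 = 247 AND 160 = 160 (0b10100000)
  SHR R5, 1  → R5 = 160 >> 1 = 80
Final: R5 = 80

80


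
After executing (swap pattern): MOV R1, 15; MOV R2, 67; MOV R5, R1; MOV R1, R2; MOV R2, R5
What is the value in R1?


Register state trace (swap pattern):
  MOV R1, 15  → R1 = 15
  MOV R2, 67  → R2 = 67
  MOV R5, R1  → R5 = 15  (save R1)
  MOV R1, R2  → R1 = 67  (R1 gets R2's value)
  MOV R2, R5  → R2 = 15  (R2 gets saved value)
Final: R1 = 67

67


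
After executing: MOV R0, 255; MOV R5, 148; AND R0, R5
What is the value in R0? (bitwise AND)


Register state trace:
  MOV R0, 255  → R0 = 255 (0b11111111)
  MOV R5, 148  → R5 = 148 (0b10010100)
  AND R0, R5  → R0 = 255 AND 148 = 148 (0b10010100)
Final: R0 = 148

148


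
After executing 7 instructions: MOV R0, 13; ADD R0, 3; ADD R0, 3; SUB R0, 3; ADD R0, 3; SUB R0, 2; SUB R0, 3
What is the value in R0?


Register state trace:
  MOV R0, 13  → R0 = 13
  ADD R0, 3  → R0 = 13 + 3 = 16
  ADD R0, 3  → R0 = 16 + 3 = 19
  SUB R0, 3  → R0 = 19 - 3 = 16
  ADD R0, 3  → R0 = 16 + 3 = 19
  SUB R0, 2  → R0 = 19 - 2 = 17
  SUB R0, 3  → R0 = 17 - 3 = 14
Final: R0 = 14

14


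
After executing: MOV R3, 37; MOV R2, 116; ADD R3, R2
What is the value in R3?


Register state trace:
  MOV R3, 37  → R3 = 37
  MOV R2, 116  → R2 = 116
  ADD R3, R2  → R3 = 37 + 116 = 153
Final: R3 = 153

153


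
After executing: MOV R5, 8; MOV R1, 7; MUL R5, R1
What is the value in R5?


Register state trace:
  MOV R5, 8  → R5 = 8
  MOV R1, 7  → R1 = 7
  MUL R5, R1  → R5 = 8 * 7 = 56
Final: R5 = 56

56


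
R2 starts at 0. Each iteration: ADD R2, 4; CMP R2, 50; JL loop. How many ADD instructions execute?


Loop trace (R2 starts at 0, target 50, step 4):
  ADD #1: R2 = 0 + 4 = 4  → 4 < 50, loop
  ADD #2: R2 = 4 + 4 = 8  → 8 < 50, loop
  ADD #3: R2 = 8 + 4 = 12  → 12 < 50, loop
  ADD #4: R2 = 12 + 4 = 16  → 16 < 50, loop
  ADD #5: R2 = 16 + 4 = 20  → 20 < 50, loop
  ADD #6: R2 = 20 + 4 = 24  → 24 < 50, loop
  ADD #7: R2 = 24 + 4 = 28  → 28 < 50, loop
  ADD #8: R2 = 28 + 4 = 32  → 32 < 50, loop
  ADD #9: R2 = 32 + 4 = 36  → 36 < 50, loop
  ADD #10: R2 = 36 + 4 = 40  → 40 < 50, loop
  ADD #11: R2 = 40 + 4 = 44  → 44 < 50, loop
  ADD #12: R2 = 44 + 4 = 48  → 48 < 50, loop
  ADD #13: R2 = 48 + 4 = 52  → 52 >= 50, exit
Total ADD instructions: 13

13
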